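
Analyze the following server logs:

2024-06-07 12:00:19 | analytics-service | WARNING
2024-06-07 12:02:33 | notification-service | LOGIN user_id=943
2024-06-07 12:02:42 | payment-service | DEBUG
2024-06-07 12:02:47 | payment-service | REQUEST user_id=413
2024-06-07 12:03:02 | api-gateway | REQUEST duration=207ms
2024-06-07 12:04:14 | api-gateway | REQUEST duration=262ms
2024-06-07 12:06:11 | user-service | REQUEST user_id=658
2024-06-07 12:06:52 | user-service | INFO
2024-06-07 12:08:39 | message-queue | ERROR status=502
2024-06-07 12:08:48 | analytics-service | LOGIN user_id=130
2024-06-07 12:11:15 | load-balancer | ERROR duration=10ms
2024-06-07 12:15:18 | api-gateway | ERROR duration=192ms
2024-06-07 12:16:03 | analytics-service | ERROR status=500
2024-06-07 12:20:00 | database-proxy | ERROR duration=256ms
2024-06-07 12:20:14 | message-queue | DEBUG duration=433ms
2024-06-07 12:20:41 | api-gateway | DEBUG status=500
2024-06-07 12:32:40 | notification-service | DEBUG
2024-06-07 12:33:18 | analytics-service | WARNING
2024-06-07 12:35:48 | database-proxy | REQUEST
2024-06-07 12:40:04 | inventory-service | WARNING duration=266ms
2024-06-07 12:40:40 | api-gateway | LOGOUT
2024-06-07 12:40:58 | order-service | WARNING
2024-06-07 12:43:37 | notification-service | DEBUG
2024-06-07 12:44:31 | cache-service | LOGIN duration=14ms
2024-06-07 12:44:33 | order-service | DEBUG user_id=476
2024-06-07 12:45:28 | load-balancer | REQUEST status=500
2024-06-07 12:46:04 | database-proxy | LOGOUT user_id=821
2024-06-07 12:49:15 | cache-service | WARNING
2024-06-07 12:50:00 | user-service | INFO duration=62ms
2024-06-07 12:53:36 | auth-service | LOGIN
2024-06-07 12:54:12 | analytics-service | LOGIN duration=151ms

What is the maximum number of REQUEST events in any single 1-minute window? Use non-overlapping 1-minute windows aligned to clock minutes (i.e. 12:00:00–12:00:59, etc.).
1

To find the burst window:

1. Divide the log period into non-overlapping 1-minute windows starting at 12:00
2. Count REQUEST events in each window
3. Find the window with maximum count
4. Maximum events in a window: 1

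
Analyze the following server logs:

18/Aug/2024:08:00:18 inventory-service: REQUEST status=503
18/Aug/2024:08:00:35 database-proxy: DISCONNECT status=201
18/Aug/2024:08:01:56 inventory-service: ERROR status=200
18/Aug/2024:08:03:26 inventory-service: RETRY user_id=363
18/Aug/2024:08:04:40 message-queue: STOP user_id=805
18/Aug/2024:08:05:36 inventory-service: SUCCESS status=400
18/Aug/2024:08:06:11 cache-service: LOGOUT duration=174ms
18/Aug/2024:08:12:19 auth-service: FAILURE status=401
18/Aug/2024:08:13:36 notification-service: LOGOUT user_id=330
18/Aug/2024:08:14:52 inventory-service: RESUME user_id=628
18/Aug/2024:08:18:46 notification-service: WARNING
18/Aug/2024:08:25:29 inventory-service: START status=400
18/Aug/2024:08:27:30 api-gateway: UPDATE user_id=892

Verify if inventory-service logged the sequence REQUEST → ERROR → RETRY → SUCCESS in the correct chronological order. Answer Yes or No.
Yes

To verify sequence order:

1. Find all events in sequence REQUEST → ERROR → RETRY → SUCCESS for inventory-service
2. Extract their timestamps
3. Check if timestamps are in ascending order
4. Result: Yes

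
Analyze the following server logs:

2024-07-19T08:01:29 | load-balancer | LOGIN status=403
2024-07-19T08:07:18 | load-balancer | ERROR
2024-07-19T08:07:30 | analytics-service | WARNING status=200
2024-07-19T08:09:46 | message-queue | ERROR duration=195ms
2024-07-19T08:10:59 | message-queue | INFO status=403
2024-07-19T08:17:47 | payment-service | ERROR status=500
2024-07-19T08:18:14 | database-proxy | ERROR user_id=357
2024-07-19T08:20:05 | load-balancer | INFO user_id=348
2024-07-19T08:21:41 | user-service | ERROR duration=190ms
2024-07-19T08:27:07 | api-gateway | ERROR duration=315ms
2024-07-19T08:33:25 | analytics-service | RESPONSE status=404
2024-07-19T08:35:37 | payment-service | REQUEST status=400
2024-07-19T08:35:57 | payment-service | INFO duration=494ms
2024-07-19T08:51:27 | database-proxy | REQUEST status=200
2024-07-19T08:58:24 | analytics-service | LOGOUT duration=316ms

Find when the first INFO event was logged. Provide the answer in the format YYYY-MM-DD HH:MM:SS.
2024-07-19 08:10:59

To find the first event:

1. Filter for all INFO events
2. Sort by timestamp
3. Select the first one
4. Timestamp: 2024-07-19 08:10:59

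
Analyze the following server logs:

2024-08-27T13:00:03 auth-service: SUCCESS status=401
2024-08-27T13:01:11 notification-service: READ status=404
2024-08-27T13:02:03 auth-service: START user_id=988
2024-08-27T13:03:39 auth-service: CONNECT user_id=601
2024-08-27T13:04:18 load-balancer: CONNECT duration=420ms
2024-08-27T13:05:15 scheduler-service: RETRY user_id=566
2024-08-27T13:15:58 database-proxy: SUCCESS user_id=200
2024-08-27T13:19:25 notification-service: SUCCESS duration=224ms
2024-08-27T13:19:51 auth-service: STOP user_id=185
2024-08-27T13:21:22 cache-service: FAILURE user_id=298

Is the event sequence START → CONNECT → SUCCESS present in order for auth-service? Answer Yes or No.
No

To verify sequence order:

1. Find all events in sequence START → CONNECT → SUCCESS for auth-service
2. Extract their timestamps
3. Check if timestamps are in ascending order
4. Result: No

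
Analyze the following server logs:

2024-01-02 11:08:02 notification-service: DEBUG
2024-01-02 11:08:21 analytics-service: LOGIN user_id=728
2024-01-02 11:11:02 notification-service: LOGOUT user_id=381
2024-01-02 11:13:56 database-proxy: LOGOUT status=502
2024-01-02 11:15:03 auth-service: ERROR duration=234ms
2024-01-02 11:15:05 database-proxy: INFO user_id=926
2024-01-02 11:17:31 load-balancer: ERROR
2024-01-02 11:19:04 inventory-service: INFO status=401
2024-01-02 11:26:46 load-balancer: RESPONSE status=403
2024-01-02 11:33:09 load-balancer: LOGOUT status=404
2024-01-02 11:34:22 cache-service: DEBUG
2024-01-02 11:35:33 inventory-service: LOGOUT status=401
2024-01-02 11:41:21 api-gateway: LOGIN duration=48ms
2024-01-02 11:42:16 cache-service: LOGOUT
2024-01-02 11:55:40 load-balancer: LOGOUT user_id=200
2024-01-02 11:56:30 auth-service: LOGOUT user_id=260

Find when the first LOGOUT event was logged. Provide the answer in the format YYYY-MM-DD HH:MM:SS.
2024-01-02 11:11:02

To find the first event:

1. Filter for all LOGOUT events
2. Sort by timestamp
3. Select the first one
4. Timestamp: 2024-01-02 11:11:02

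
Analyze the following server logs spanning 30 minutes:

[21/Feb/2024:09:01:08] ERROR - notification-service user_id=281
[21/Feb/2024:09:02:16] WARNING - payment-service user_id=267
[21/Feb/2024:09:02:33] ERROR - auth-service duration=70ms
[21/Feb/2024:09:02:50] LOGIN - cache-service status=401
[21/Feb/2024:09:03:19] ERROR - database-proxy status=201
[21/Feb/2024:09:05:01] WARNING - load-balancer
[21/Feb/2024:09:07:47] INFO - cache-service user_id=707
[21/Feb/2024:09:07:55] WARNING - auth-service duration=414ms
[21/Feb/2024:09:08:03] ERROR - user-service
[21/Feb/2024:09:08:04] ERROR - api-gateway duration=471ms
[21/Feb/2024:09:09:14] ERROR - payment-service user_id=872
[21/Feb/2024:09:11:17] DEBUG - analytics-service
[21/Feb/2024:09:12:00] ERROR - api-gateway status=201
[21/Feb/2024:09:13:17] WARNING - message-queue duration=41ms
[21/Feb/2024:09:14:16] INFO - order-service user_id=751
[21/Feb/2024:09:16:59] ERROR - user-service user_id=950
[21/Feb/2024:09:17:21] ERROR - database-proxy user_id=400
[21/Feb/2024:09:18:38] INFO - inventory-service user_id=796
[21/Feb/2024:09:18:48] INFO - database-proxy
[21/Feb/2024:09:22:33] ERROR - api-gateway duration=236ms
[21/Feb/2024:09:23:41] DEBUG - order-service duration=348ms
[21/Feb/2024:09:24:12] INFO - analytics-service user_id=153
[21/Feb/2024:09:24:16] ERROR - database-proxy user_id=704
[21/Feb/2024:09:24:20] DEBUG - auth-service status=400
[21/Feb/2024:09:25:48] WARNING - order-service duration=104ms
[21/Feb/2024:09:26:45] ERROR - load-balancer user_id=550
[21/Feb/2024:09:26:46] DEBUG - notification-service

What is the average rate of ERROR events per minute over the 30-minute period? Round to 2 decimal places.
0.4

To calculate the rate:

1. Count total ERROR events: 12
2. Total time period: 30 minutes
3. Rate = 12 / 30 = 0.4 events per minute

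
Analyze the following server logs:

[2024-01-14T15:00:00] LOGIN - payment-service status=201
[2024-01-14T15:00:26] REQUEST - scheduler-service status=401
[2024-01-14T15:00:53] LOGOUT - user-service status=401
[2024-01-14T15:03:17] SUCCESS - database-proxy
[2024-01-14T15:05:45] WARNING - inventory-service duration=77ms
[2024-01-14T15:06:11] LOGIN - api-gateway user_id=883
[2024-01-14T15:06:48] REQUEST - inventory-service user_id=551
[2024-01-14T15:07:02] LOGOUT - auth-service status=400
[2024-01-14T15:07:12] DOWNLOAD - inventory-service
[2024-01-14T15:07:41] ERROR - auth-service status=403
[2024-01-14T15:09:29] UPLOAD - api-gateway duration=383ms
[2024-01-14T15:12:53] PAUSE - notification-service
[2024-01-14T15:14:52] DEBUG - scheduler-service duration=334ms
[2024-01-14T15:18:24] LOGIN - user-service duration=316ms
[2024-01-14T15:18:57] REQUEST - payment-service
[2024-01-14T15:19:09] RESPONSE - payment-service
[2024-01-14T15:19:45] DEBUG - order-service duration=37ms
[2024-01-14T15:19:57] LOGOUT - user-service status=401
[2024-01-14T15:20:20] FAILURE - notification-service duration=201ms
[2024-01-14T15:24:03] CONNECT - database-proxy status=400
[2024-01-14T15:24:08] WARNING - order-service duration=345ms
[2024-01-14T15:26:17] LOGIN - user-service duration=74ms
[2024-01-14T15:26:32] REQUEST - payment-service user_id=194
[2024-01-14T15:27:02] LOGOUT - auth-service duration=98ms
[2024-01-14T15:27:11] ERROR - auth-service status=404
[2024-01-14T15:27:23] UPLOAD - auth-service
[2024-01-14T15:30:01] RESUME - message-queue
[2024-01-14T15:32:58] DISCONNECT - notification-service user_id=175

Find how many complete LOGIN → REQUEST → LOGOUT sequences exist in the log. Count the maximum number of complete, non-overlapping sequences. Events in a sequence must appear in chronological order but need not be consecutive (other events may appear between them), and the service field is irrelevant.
4

To count sequences:

1. Look for pattern: LOGIN → REQUEST → LOGOUT
2. Greedily scan the log in chronological order, matching each sequence element in turn (ignoring service)
3. Each time the full pattern completes, increment the count and restart matching from the next event
4. Complete non-overlapping sequences found: 4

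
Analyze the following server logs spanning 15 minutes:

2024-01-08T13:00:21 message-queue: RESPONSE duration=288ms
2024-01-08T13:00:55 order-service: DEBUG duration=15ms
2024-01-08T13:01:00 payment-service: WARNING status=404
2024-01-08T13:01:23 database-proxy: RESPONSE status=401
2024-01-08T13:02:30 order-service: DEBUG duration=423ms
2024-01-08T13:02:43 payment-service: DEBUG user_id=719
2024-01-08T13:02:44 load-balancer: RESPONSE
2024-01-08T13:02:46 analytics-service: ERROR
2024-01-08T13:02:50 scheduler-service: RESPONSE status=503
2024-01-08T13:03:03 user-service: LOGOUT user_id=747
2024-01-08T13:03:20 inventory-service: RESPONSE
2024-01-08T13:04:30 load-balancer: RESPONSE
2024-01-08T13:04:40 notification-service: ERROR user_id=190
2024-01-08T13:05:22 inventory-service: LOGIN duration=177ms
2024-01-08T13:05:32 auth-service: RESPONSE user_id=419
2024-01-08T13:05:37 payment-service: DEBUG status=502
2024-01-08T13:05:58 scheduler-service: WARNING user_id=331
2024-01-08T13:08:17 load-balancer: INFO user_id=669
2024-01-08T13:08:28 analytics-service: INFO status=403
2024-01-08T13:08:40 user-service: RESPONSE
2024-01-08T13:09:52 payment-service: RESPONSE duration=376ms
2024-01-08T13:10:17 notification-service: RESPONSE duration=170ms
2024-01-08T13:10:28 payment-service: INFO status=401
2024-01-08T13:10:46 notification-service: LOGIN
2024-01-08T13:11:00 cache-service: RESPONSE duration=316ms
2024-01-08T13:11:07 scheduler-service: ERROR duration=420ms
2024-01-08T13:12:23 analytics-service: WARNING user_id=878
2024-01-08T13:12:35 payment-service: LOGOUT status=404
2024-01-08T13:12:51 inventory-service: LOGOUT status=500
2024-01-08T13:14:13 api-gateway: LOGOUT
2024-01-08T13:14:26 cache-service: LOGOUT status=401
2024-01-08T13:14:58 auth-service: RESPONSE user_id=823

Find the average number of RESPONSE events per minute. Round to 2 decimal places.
0.8

To calculate the rate:

1. Count total RESPONSE events: 12
2. Total time period: 15 minutes
3. Rate = 12 / 15 = 0.8 events per minute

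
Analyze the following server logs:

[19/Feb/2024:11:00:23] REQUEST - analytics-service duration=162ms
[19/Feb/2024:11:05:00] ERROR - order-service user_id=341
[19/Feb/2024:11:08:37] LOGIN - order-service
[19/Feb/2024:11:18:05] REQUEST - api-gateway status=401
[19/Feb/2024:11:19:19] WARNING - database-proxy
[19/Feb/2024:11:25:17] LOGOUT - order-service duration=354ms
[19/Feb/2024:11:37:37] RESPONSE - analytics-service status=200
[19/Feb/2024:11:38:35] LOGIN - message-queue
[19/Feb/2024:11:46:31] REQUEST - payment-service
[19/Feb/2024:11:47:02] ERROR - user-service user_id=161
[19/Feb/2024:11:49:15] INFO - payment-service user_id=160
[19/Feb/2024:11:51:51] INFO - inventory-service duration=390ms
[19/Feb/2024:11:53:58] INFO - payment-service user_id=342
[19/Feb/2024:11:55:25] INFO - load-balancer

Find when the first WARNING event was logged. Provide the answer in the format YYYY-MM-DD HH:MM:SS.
2024-02-19 11:19:19

To find the first event:

1. Filter for all WARNING events
2. Sort by timestamp
3. Select the first one
4. Timestamp: 2024-02-19 11:19:19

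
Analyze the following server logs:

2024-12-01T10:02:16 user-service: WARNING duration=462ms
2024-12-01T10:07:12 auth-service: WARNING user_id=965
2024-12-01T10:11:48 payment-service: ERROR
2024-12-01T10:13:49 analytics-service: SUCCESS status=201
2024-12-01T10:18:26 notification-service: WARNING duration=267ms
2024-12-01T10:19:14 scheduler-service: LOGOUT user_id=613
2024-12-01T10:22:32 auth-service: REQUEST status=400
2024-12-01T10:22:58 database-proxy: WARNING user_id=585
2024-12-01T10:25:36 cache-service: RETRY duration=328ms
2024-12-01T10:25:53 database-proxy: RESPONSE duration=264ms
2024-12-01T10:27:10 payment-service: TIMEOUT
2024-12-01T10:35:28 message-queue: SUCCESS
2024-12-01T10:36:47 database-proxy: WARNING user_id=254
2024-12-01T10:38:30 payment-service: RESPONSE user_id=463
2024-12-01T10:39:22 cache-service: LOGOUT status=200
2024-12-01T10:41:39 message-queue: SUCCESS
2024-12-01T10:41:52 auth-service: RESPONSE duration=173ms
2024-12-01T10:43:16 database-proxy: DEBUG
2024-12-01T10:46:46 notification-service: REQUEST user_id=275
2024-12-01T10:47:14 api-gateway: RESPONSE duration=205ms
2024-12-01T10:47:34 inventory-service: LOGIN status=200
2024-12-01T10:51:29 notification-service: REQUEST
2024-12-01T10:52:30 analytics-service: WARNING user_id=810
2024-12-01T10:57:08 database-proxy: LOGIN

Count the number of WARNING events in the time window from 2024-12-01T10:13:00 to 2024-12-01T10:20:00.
1

To count events in the time window:

1. Window boundaries: 2024-12-01T10:13:00 to 2024-12-01T10:20:00
2. Filter for WARNING events within this window
3. Count matching events: 1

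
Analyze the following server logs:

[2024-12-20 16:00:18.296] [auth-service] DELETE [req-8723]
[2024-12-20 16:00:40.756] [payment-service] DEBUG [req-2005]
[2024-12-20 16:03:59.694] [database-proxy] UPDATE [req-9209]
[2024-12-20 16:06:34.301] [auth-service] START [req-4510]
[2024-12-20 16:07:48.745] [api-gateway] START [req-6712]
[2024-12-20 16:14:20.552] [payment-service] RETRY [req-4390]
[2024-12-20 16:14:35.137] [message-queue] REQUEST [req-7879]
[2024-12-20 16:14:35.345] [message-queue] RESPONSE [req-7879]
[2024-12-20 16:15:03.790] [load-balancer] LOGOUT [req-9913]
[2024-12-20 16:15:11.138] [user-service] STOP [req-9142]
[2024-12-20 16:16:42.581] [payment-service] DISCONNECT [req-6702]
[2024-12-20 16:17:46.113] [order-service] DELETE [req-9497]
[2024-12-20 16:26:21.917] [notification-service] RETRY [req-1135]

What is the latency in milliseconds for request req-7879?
208

To calculate latency:

1. Find REQUEST with id req-7879: 2024-12-20 16:14:35.137
2. Find RESPONSE with id req-7879: 2024-12-20 16:14:35.345
3. Latency: 2024-12-20 16:14:35.345 - 2024-12-20 16:14:35.137 = 208ms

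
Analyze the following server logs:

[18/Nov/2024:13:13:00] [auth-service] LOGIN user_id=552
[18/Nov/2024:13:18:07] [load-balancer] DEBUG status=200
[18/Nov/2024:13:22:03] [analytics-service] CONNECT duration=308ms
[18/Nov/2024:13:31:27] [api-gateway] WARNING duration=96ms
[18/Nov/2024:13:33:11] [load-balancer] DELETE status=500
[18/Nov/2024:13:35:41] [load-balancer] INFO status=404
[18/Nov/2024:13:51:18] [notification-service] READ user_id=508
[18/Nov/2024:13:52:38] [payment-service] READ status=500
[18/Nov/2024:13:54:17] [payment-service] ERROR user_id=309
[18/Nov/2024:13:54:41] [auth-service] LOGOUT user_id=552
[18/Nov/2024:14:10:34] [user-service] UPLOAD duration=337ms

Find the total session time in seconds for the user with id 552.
2501

To calculate session duration:

1. Find LOGIN event for user_id=552: 18/Nov/2024:13:13:00
2. Find LOGOUT event for user_id=552: 18/Nov/2024:13:54:41
3. Session duration: 18/Nov/2024:13:54:41 - 18/Nov/2024:13:13:00 = 2501 seconds (41 minutes)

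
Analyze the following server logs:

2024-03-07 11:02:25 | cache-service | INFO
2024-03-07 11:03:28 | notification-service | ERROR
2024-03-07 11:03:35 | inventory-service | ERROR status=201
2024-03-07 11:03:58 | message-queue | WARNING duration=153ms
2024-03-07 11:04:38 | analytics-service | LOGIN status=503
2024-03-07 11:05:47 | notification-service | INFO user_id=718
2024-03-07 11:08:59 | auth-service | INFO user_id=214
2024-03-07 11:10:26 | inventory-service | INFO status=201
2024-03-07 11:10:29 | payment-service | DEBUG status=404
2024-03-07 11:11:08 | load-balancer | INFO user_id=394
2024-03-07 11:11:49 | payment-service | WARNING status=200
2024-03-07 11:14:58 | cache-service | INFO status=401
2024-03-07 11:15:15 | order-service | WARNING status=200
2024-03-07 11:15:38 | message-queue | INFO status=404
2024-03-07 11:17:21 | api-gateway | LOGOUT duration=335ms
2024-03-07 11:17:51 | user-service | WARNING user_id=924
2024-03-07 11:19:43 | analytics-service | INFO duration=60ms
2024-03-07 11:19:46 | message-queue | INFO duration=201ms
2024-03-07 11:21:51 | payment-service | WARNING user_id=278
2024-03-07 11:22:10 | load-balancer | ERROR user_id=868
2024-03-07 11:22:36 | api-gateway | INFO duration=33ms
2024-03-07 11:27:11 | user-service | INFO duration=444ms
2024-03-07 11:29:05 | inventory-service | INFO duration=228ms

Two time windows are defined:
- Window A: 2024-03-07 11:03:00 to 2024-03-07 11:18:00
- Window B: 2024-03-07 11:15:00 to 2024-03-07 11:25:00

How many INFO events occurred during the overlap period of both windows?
1

To find overlap events:

1. Window A: 2024-03-07 11:03:00 to 2024-03-07 11:18:00
2. Window B: 2024-03-07 11:15:00 to 2024-03-07 11:25:00
3. Overlap period: 2024-03-07 11:15:00 to 2024-03-07 11:18:00
4. Count INFO events in overlap: 1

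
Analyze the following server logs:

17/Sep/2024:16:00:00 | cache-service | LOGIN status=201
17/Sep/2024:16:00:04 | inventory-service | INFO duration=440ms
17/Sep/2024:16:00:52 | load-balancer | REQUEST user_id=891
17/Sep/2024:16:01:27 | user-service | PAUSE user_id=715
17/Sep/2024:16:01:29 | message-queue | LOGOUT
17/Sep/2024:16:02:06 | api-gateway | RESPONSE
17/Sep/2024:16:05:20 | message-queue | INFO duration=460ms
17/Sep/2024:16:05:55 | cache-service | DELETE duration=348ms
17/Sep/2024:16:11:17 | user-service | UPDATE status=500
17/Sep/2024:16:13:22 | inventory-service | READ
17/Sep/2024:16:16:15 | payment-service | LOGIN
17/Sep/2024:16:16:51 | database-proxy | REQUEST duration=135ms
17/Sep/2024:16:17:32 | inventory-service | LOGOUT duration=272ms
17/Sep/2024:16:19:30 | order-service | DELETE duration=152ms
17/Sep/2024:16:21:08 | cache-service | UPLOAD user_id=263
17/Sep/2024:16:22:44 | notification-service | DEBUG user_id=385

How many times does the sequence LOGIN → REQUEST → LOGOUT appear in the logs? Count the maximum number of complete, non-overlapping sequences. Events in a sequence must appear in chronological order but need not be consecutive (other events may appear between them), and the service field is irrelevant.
2

To count sequences:

1. Look for pattern: LOGIN → REQUEST → LOGOUT
2. Greedily scan the log in chronological order, matching each sequence element in turn (ignoring service)
3. Each time the full pattern completes, increment the count and restart matching from the next event
4. Complete non-overlapping sequences found: 2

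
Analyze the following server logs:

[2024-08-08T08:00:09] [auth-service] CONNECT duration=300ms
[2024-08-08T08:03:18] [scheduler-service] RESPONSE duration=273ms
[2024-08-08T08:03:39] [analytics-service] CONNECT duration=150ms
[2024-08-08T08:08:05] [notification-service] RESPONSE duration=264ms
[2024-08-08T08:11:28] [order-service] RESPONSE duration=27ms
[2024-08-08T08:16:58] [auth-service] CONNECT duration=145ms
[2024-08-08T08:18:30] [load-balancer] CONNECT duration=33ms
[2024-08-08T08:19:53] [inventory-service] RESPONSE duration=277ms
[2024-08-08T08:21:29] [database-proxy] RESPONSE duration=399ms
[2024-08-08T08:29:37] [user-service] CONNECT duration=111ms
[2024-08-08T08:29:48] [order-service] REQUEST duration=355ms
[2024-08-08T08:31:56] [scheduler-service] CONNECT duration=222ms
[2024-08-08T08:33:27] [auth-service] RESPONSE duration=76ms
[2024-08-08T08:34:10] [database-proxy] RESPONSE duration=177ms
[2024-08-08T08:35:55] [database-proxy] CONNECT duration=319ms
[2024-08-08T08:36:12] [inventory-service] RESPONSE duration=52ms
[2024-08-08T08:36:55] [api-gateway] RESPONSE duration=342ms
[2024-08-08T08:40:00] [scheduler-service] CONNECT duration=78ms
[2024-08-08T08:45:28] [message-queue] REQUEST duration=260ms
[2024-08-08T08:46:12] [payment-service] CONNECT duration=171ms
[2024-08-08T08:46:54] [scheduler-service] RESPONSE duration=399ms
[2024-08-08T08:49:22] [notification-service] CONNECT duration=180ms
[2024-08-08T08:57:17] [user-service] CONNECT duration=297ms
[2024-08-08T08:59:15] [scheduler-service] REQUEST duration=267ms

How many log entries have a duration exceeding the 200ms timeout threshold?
13

To count timeouts:

1. Threshold: 200ms
2. Extract duration from each log entry
3. Count entries where duration > 200
4. Timeout count: 13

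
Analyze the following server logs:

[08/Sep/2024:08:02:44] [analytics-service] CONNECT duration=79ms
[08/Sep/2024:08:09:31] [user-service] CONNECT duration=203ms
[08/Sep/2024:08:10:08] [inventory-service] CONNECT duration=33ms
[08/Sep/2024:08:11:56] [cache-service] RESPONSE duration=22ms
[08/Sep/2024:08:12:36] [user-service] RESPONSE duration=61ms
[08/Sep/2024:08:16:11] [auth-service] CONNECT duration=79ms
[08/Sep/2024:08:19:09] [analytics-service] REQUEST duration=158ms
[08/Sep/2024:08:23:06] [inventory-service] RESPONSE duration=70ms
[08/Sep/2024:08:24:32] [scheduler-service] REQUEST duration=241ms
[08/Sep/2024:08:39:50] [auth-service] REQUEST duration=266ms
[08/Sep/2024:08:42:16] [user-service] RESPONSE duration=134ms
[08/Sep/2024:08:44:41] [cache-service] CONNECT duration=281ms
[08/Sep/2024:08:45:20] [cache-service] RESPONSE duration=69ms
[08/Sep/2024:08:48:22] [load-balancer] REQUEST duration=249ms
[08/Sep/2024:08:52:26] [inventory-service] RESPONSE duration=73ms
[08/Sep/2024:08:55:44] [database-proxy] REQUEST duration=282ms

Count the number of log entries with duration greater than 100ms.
8

To count timeouts:

1. Threshold: 100ms
2. Extract duration from each log entry
3. Count entries where duration > 100
4. Timeout count: 8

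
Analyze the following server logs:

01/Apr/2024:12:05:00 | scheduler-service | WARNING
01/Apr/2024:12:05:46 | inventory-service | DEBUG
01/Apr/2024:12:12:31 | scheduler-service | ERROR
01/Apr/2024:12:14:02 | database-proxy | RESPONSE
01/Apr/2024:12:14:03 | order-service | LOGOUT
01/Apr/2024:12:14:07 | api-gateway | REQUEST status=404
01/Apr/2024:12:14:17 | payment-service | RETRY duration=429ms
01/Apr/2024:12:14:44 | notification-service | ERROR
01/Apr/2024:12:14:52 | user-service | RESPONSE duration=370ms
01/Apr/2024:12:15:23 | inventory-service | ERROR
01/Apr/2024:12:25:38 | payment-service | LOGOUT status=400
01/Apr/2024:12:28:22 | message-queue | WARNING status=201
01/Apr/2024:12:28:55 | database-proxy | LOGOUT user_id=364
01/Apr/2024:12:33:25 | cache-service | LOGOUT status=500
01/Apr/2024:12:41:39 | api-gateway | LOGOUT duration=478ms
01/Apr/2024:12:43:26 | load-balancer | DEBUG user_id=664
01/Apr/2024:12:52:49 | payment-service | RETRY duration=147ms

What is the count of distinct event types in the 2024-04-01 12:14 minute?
5

To count unique event types:

1. Filter events in the minute starting at 2024-04-01 12:14
2. Extract event types from matching entries
3. Count unique types: 5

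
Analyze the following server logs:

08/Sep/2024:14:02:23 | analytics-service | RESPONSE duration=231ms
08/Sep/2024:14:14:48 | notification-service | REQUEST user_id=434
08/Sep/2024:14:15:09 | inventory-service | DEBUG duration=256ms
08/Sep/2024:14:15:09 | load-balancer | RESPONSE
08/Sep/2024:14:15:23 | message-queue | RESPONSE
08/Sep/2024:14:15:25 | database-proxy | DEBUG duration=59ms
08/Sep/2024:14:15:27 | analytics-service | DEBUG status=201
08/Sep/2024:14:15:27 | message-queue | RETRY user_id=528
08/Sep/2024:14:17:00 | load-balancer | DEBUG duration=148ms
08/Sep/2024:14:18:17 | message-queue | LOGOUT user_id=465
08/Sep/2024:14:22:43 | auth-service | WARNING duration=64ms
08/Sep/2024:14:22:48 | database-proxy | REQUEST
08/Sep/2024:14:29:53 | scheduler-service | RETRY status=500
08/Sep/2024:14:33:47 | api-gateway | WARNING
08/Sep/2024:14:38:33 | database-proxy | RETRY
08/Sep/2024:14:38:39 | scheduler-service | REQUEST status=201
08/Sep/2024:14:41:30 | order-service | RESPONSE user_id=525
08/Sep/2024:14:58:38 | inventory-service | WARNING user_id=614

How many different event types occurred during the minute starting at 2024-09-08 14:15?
3

To count unique event types:

1. Filter events in the minute starting at 2024-09-08 14:15
2. Extract event types from matching entries
3. Count unique types: 3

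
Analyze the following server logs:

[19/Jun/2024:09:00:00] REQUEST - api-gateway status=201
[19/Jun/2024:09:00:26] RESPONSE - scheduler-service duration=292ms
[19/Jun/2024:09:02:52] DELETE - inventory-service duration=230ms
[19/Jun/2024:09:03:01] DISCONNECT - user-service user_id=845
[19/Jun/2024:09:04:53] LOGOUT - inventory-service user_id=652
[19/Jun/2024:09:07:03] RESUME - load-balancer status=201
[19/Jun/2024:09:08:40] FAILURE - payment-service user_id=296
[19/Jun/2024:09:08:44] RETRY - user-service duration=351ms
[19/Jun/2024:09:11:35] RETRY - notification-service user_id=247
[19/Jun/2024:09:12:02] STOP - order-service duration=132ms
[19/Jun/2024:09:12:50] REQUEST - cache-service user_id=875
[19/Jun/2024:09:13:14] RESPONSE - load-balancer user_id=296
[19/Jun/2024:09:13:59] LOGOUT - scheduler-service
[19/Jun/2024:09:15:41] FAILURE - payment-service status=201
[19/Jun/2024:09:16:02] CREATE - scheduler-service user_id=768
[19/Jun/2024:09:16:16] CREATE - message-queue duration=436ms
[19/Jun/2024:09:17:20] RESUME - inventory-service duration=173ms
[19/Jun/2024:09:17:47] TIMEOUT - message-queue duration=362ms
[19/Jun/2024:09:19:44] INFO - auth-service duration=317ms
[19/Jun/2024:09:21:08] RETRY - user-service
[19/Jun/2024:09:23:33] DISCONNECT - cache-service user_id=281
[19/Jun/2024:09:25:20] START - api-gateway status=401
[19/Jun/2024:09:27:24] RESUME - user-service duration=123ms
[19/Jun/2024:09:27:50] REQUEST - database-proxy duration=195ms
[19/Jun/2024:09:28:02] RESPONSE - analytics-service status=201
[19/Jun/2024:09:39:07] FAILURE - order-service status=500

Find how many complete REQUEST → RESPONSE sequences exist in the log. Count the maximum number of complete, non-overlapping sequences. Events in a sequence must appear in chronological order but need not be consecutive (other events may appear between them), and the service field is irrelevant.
3

To count sequences:

1. Look for pattern: REQUEST → RESPONSE
2. Greedily scan the log in chronological order, matching each sequence element in turn (ignoring service)
3. Each time the full pattern completes, increment the count and restart matching from the next event
4. Complete non-overlapping sequences found: 3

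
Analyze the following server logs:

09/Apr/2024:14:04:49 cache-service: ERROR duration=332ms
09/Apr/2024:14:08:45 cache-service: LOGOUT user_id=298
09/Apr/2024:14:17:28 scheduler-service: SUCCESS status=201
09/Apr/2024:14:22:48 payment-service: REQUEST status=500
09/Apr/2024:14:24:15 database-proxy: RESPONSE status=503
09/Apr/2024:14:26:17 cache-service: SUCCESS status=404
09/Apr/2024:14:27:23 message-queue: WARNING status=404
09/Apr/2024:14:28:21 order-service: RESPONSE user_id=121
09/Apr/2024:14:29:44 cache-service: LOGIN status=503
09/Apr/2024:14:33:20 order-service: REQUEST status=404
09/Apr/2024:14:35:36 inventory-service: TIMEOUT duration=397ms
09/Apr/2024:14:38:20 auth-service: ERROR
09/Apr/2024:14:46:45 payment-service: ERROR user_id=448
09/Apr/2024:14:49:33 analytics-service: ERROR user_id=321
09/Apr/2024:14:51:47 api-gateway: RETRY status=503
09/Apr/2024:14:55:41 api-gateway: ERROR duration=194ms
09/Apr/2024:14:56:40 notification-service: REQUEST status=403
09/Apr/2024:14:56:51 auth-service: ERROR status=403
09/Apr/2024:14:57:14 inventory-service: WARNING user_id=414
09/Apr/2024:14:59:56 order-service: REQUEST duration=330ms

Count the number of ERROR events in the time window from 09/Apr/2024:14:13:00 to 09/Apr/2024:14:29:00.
0

To count events in the time window:

1. Window boundaries: 09/Apr/2024:14:13:00 to 09/Apr/2024:14:29:00
2. Filter for ERROR events within this window
3. Count matching events: 0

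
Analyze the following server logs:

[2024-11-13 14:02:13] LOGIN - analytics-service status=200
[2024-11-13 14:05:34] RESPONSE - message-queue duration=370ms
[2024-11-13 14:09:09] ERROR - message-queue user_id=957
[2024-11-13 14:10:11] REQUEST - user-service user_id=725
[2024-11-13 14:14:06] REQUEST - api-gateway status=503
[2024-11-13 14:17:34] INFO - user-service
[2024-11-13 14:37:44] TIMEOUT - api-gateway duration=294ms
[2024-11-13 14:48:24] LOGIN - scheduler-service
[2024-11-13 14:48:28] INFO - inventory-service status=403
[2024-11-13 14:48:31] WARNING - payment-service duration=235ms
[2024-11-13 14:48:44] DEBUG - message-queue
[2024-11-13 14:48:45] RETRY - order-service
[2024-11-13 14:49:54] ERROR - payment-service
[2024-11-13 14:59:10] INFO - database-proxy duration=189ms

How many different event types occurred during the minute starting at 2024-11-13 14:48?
5

To count unique event types:

1. Filter events in the minute starting at 2024-11-13 14:48
2. Extract event types from matching entries
3. Count unique types: 5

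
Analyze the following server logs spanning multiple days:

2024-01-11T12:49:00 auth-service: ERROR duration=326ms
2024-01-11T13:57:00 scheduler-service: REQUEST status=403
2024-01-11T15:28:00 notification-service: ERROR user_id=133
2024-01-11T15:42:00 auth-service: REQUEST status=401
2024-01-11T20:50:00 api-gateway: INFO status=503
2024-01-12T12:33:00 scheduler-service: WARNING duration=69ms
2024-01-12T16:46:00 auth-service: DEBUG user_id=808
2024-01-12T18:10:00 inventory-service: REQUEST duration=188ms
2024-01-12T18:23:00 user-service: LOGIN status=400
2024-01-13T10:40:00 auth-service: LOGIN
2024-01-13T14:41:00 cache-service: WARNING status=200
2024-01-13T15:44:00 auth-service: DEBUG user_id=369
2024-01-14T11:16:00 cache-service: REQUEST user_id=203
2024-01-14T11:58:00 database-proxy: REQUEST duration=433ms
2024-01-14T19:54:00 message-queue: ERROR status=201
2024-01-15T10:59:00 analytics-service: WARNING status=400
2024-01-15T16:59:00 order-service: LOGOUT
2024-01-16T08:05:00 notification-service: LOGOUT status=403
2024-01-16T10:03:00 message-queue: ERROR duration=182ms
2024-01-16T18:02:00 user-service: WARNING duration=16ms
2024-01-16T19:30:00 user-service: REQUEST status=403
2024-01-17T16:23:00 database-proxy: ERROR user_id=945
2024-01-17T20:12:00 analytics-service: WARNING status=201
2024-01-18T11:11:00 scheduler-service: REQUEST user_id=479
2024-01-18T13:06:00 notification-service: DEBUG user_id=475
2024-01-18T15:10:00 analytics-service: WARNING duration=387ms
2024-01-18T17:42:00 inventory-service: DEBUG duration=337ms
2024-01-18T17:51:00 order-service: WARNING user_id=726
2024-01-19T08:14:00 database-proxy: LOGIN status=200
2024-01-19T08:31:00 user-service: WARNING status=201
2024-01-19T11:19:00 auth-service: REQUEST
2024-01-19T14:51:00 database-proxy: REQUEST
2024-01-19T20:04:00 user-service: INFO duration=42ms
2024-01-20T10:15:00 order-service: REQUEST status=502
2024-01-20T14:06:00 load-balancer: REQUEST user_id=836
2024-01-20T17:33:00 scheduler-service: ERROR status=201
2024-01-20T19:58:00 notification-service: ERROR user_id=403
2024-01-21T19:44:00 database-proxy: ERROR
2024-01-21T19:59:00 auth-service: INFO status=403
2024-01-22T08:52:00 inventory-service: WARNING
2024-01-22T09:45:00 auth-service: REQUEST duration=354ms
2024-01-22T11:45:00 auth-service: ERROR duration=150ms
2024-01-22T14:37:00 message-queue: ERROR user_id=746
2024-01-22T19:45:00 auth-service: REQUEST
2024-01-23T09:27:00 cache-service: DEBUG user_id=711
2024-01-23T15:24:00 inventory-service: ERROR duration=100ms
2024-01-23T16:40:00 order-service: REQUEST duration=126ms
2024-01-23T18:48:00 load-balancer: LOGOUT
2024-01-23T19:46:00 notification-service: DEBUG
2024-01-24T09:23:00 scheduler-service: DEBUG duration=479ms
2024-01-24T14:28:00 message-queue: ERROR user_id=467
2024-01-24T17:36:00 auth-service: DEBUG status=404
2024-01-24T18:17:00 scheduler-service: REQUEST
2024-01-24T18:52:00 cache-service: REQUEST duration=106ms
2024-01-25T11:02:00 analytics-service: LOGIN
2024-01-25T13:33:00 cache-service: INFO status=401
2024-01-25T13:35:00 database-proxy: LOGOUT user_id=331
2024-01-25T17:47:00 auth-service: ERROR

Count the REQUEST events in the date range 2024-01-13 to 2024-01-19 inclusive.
6

To filter by date range:

1. Date range: 2024-01-13 through 2024-01-19, both dates inclusive
2. Filter for REQUEST events whose date falls in this range
3. Count matching events: 6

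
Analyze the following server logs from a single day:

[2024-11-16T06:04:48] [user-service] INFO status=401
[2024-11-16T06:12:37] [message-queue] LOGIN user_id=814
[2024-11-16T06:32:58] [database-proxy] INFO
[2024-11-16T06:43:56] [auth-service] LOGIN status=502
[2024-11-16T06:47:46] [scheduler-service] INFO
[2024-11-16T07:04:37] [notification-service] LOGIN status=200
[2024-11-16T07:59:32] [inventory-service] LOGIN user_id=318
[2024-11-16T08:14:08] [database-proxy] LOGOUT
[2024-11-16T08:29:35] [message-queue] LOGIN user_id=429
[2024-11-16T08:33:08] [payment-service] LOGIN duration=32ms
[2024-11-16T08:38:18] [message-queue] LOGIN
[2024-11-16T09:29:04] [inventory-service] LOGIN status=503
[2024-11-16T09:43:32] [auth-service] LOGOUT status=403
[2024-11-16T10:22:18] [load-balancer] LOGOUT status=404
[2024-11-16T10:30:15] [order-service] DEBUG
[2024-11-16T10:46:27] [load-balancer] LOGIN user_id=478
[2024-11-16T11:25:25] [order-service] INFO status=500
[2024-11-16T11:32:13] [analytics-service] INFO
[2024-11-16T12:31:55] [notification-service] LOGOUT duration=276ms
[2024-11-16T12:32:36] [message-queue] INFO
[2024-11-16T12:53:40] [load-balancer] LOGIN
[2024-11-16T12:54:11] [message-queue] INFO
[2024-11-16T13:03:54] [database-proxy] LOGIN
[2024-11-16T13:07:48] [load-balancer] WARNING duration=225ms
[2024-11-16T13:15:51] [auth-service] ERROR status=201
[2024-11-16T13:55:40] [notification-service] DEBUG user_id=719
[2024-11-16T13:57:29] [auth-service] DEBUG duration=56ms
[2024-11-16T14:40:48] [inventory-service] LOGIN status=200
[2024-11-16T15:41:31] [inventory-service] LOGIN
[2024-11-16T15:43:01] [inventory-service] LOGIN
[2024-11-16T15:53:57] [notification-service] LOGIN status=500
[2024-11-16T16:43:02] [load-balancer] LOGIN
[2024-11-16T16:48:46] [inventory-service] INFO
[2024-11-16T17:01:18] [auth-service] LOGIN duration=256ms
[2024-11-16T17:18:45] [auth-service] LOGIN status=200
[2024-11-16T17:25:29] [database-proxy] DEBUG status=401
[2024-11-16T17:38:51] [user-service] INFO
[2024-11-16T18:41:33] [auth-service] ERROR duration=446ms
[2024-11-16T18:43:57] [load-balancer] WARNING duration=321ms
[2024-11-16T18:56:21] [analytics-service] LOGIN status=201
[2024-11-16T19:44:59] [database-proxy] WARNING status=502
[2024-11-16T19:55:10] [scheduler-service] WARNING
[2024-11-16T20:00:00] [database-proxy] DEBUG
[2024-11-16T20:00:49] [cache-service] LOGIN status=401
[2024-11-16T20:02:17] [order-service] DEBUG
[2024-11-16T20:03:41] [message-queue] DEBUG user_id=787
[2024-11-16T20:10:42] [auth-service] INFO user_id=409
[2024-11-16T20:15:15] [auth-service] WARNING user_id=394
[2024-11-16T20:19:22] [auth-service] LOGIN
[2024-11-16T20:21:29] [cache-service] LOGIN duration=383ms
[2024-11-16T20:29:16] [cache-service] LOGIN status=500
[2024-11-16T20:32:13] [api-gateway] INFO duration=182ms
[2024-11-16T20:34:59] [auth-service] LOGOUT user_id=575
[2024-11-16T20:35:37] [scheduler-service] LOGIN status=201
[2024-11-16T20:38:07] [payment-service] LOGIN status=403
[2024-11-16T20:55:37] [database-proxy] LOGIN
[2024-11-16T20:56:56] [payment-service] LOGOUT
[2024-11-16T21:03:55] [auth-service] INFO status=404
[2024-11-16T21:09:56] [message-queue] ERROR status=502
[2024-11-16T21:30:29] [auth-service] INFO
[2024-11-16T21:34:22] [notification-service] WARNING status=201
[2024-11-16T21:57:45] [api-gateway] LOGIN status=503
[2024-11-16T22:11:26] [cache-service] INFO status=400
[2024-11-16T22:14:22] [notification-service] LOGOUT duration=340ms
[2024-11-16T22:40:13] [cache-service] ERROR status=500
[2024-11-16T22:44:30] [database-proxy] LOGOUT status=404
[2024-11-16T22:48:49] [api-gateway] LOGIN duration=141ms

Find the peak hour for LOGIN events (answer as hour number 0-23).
20

To find the peak hour:

1. Group all LOGIN events by hour
2. Count events in each hour
3. Find hour with maximum count
4. Peak hour: 20 (with 7 events)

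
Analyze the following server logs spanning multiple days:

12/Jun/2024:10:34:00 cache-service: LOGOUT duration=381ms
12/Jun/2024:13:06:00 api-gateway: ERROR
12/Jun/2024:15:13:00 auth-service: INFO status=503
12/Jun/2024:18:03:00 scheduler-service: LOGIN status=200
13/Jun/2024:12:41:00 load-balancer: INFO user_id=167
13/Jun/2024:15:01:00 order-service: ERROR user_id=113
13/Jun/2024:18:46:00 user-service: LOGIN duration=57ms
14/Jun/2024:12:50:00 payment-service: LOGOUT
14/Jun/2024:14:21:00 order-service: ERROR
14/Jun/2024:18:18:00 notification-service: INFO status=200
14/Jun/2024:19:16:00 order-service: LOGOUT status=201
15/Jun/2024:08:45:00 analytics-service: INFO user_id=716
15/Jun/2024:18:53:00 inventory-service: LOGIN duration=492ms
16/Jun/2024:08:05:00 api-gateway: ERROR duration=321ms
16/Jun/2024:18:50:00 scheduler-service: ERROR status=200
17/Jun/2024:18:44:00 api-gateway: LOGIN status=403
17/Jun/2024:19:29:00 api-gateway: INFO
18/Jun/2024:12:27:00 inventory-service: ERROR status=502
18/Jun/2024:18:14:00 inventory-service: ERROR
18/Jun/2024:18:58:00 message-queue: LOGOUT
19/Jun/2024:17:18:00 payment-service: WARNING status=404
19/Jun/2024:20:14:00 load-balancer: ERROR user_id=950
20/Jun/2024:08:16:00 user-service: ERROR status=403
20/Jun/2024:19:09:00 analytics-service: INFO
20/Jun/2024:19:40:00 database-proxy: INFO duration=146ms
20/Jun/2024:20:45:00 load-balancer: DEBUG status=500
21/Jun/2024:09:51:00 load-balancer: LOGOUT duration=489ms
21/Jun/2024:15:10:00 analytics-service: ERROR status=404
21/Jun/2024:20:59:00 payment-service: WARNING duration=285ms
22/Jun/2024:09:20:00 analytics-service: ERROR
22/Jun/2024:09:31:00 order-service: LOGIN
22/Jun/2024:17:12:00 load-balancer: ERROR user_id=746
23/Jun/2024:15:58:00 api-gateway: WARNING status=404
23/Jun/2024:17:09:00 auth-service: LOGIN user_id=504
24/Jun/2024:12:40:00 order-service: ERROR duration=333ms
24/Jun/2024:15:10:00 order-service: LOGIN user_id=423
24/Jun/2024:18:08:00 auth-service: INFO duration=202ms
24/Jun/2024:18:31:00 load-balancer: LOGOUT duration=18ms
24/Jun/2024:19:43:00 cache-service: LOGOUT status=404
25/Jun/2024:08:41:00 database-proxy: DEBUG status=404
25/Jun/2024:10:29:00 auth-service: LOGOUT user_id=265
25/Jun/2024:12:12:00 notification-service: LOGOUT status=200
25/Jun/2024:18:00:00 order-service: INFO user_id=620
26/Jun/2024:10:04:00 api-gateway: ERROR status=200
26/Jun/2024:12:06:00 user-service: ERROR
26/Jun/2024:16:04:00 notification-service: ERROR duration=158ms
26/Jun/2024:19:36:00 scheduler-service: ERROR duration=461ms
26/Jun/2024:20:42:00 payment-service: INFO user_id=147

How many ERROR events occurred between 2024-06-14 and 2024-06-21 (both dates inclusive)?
8

To filter by date range:

1. Date range: 2024-06-14 through 2024-06-21, both dates inclusive
2. Filter for ERROR events whose date falls in this range
3. Count matching events: 8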